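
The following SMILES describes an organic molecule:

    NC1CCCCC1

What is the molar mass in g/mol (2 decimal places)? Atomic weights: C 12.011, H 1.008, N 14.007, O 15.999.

99.18 g/mol

First, the molecular formula is C6H13N (counting implicit H from valence).
  C: 6 × 12.011 = 72.066
  H: 13 × 1.008 = 13.104
  N: 1 × 14.007 = 14.007
Sum: 6×12.011 + 13×1.008 + 1×14.007 = 99.177 → 99.18 g/mol.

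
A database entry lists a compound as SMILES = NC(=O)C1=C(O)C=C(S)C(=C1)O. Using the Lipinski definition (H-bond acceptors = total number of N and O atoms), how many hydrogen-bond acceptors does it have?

N atoms: 1; O atoms: 3.
Lipinski HBA = 1 + 3 = 4.

4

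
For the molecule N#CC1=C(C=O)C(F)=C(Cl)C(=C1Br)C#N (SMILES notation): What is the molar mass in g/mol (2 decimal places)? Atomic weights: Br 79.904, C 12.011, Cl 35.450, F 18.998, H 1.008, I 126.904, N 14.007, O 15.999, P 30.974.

287.47 g/mol

First, the molecular formula is C9HBrClFN2O (counting implicit H from valence).
  Br: 1 × 79.904 = 79.904
  C: 9 × 12.011 = 108.099
  Cl: 1 × 35.450 = 35.450
  F: 1 × 18.998 = 18.998
  H: 1 × 1.008 = 1.008
  N: 2 × 14.007 = 28.014
  O: 1 × 15.999 = 15.999
Sum: 1×79.904 + 9×12.011 + 1×35.450 + 1×18.998 + 1×1.008 + 2×14.007 + 1×15.999 = 287.472 → 287.47 g/mol.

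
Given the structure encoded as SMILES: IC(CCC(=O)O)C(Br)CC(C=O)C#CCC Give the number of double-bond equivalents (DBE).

4

Molecular formula: C12H16BrIO3.
DoU = (2C + 2 + N − H − X) / 2, where X is the halogen count and O/S are ignored.
    = (2·12 + 2 + 0 − 16 − 2) / 2 = 8 / 2 = 4.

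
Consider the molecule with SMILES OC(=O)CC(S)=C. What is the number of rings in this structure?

In SMILES, each pair of matching ring-closure digits denotes one ring-closing bond; the number of such bonds equals the number of independent rings.
Ring-closure bonds here: 0.

0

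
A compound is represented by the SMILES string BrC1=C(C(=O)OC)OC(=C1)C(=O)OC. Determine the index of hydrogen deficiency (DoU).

5

Molecular formula: C8H7BrO5.
DoU = (2C + 2 + N − H − X) / 2, where X is the halogen count and O/S are ignored.
    = (2·8 + 2 + 0 − 7 − 1) / 2 = 10 / 2 = 5.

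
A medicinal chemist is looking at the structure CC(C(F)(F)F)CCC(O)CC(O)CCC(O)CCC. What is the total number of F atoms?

3

Scan the SMILES for F atoms (remember two-letter symbols like Cl and Br are single atoms).
Fluorine count: 3.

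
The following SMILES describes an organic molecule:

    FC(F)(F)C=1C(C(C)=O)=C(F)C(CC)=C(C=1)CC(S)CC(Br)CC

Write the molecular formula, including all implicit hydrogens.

C17H21BrF4OS

Walk through each heavy atom and fill implicit hydrogens from standard valence (C 4, N 3, O 2, S 2, halogen 1):
  atom 1: F (halogen, monovalent) → 0 H
  atom 2: C, bond orders sum to 4 (valence 4) → 0 H
  atom 3: F (halogen, monovalent) → 0 H
  atom 4: F (halogen, monovalent) → 0 H
  atom 5: C, bond orders sum to 4 (valence 4) → 0 H
  atom 6: C, bond orders sum to 4 (valence 4) → 0 H
  atom 7: C, bond orders sum to 4 (valence 4) → 0 H
  atom 8: C, bond orders sum to 1 (valence 4) → 3 H
  atom 9: O, bond orders sum to 2 (valence 2) → 0 H
  atom 10: C, bond orders sum to 4 (valence 4) → 0 H
  atom 11: F (halogen, monovalent) → 0 H
  atom 12: C, bond orders sum to 4 (valence 4) → 0 H
  atom 13: C, bond orders sum to 2 (valence 4) → 2 H
  atom 14: C, bond orders sum to 1 (valence 4) → 3 H
  atom 15: C, bond orders sum to 4 (valence 4) → 0 H
  atom 16: C, bond orders sum to 3 (valence 4) → 1 H
  atom 17: C, bond orders sum to 2 (valence 4) → 2 H
  atom 18: C, bond orders sum to 3 (valence 4) → 1 H
  atom 19: S, bond orders sum to 1 (valence 2) → 1 H
  atom 20: C, bond orders sum to 2 (valence 4) → 2 H
  atom 21: C, bond orders sum to 3 (valence 4) → 1 H
  atom 22: Br (halogen, monovalent) → 0 H
  atom 23: C, bond orders sum to 2 (valence 4) → 2 H
  atom 24: C, bond orders sum to 1 (valence 4) → 3 H
Totals → C:17, H:21, Br:1, F:4, O:1, S:1.
In Hill order: C17H21BrF4OS.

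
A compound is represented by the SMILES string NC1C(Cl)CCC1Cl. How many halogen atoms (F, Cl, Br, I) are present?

Halogen atoms appear at heavy-atom positions 4, 8 (2×Cl).
Other groups present: 1 primary amine.
Halogen count: 2.

2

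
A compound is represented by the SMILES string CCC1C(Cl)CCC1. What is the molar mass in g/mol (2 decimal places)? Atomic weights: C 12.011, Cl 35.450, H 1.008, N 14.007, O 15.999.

132.63 g/mol

First, the molecular formula is C7H13Cl (counting implicit H from valence).
  C: 7 × 12.011 = 84.077
  Cl: 1 × 35.450 = 35.450
  H: 13 × 1.008 = 13.104
Sum: 7×12.011 + 1×35.450 + 13×1.008 = 132.631 → 132.63 g/mol.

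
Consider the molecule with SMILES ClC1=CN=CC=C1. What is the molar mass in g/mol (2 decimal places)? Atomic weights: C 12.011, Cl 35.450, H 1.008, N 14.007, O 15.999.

113.54 g/mol

First, the molecular formula is C5H4ClN (counting implicit H from valence).
  C: 5 × 12.011 = 60.055
  Cl: 1 × 35.450 = 35.450
  H: 4 × 1.008 = 4.032
  N: 1 × 14.007 = 14.007
Sum: 5×12.011 + 1×35.450 + 4×1.008 + 1×14.007 = 113.544 → 113.54 g/mol.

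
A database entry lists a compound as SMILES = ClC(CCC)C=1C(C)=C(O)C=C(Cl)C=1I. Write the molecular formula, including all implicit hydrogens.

Walk through each heavy atom and fill implicit hydrogens from standard valence (C 4, N 3, O 2, S 2, halogen 1):
  atom 1: Cl (halogen, monovalent) → 0 H
  atom 2: C, bond orders sum to 3 (valence 4) → 1 H
  atom 3: C, bond orders sum to 2 (valence 4) → 2 H
  atom 4: C, bond orders sum to 2 (valence 4) → 2 H
  atom 5: C, bond orders sum to 1 (valence 4) → 3 H
  atom 6: C, bond orders sum to 4 (valence 4) → 0 H
  atom 7: C, bond orders sum to 4 (valence 4) → 0 H
  atom 8: C, bond orders sum to 1 (valence 4) → 3 H
  atom 9: C, bond orders sum to 4 (valence 4) → 0 H
  atom 10: O, bond orders sum to 1 (valence 2) → 1 H
  atom 11: C, bond orders sum to 3 (valence 4) → 1 H
  atom 12: C, bond orders sum to 4 (valence 4) → 0 H
  atom 13: Cl (halogen, monovalent) → 0 H
  atom 14: C, bond orders sum to 4 (valence 4) → 0 H
  atom 15: I (halogen, monovalent) → 0 H
Totals → C:11, H:13, Cl:2, I:1, O:1.
In Hill order: C11H13Cl2IO.

C11H13Cl2IO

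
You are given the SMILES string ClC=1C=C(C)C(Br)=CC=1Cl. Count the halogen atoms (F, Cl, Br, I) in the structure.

Halogen atoms appear at heavy-atom positions 1, 7, 10 (1×Br, 2×Cl).
Halogen count: 3.

3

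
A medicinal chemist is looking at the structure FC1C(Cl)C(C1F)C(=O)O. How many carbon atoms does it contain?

5

Count every carbon token in the SMILES (each C, including those in ring-closure positions and inside branches).
Carbon count: 5.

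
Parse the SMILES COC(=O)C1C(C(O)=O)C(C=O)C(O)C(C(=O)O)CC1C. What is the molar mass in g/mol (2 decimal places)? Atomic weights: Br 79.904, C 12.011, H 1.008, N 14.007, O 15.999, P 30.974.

302.28 g/mol

First, the molecular formula is C13H18O8 (counting implicit H from valence).
  C: 13 × 12.011 = 156.143
  H: 18 × 1.008 = 18.144
  O: 8 × 15.999 = 127.992
Sum: 13×12.011 + 18×1.008 + 8×15.999 = 302.279 → 302.28 g/mol.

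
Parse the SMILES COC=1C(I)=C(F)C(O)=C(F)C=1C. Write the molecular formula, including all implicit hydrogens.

C8H7F2IO2

Walk through each heavy atom and fill implicit hydrogens from standard valence (C 4, N 3, O 2, S 2, halogen 1):
  atom 1: C, bond orders sum to 1 (valence 4) → 3 H
  atom 2: O, bond orders sum to 2 (valence 2) → 0 H
  atom 3: C, bond orders sum to 4 (valence 4) → 0 H
  atom 4: C, bond orders sum to 4 (valence 4) → 0 H
  atom 5: I (halogen, monovalent) → 0 H
  atom 6: C, bond orders sum to 4 (valence 4) → 0 H
  atom 7: F (halogen, monovalent) → 0 H
  atom 8: C, bond orders sum to 4 (valence 4) → 0 H
  atom 9: O, bond orders sum to 1 (valence 2) → 1 H
  atom 10: C, bond orders sum to 4 (valence 4) → 0 H
  atom 11: F (halogen, monovalent) → 0 H
  atom 12: C, bond orders sum to 4 (valence 4) → 0 H
  atom 13: C, bond orders sum to 1 (valence 4) → 3 H
Totals → C:8, H:7, F:2, I:1, O:2.
In Hill order: C8H7F2IO2.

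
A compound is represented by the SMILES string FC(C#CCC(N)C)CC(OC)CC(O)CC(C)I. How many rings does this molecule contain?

In SMILES, each pair of matching ring-closure digits denotes one ring-closing bond; the number of such bonds equals the number of independent rings.
Ring-closure bonds here: 0.

0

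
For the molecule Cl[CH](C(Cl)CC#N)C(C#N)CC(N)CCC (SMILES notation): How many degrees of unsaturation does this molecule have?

Molecular formula: C11H17Cl2N3.
DoU = (2C + 2 + N − H − X) / 2, where X is the halogen count and O/S are ignored.
    = (2·11 + 2 + 3 − 17 − 2) / 2 = 8 / 2 = 4.

4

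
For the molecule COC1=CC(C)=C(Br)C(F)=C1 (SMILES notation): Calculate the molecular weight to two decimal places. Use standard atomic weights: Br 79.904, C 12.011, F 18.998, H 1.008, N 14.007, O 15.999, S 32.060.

219.05 g/mol

First, the molecular formula is C8H8BrFO (counting implicit H from valence).
  Br: 1 × 79.904 = 79.904
  C: 8 × 12.011 = 96.088
  F: 1 × 18.998 = 18.998
  H: 8 × 1.008 = 8.064
  O: 1 × 15.999 = 15.999
Sum: 1×79.904 + 8×12.011 + 1×18.998 + 8×1.008 + 1×15.999 = 219.053 → 219.05 g/mol.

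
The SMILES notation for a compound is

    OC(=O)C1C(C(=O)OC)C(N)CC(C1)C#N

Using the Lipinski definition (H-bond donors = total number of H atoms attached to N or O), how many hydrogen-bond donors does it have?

Donors: find every N or O and count the H atoms it carries.
  atom 1 (O): bond orders sum to 1 → 1 H
  atom 3 (O): bond orders sum to 2 → 0 H
  atom 7 (O): bond orders sum to 2 → 0 H
  atom 8 (O): bond orders sum to 2 → 0 H
  atom 11 (N): bond orders sum to 1 → 2 H
  atom 16 (N): bond orders sum to 3 → 0 H
Lipinski HBD = 3.

3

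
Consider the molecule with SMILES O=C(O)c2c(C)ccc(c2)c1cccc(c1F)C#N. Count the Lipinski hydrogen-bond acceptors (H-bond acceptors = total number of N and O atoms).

3

N atoms: 1; O atoms: 2.
Lipinski HBA = 1 + 2 = 3.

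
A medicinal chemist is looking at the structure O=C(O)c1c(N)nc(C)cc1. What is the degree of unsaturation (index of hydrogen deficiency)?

Molecular formula: C7H8N2O2.
DoU = (2C + 2 + N − H − X) / 2, where X is the halogen count and O/S are ignored.
    = (2·7 + 2 + 2 − 8 − 0) / 2 = 10 / 2 = 5.

5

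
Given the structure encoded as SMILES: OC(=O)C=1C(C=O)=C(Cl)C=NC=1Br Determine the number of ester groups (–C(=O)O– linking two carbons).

Scan the SMILES for the ester motif — none present.
Groups that are present: 1 aldehyde, 1 carboxylic acid.

0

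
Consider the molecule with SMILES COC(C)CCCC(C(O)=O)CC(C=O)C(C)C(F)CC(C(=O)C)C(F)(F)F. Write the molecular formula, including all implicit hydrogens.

C19H30F4O5

Walk through each heavy atom and fill implicit hydrogens from standard valence (C 4, N 3, O 2, S 2, halogen 1):
  atom 1: C, bond orders sum to 1 (valence 4) → 3 H
  atom 2: O, bond orders sum to 2 (valence 2) → 0 H
  atom 3: C, bond orders sum to 3 (valence 4) → 1 H
  atom 4: C, bond orders sum to 1 (valence 4) → 3 H
  atom 5: C, bond orders sum to 2 (valence 4) → 2 H
  atom 6: C, bond orders sum to 2 (valence 4) → 2 H
  atom 7: C, bond orders sum to 2 (valence 4) → 2 H
  atom 8: C, bond orders sum to 3 (valence 4) → 1 H
  atom 9: C, bond orders sum to 4 (valence 4) → 0 H
  atom 10: O, bond orders sum to 1 (valence 2) → 1 H
  atom 11: O, bond orders sum to 2 (valence 2) → 0 H
  atom 12: C, bond orders sum to 2 (valence 4) → 2 H
  atom 13: C, bond orders sum to 3 (valence 4) → 1 H
  atom 14: C, bond orders sum to 3 (valence 4) → 1 H
  atom 15: O, bond orders sum to 2 (valence 2) → 0 H
  atom 16: C, bond orders sum to 3 (valence 4) → 1 H
  atom 17: C, bond orders sum to 1 (valence 4) → 3 H
  atom 18: C, bond orders sum to 3 (valence 4) → 1 H
  atom 19: F (halogen, monovalent) → 0 H
  atom 20: C, bond orders sum to 2 (valence 4) → 2 H
  atom 21: C, bond orders sum to 3 (valence 4) → 1 H
  atom 22: C, bond orders sum to 4 (valence 4) → 0 H
  atom 23: O, bond orders sum to 2 (valence 2) → 0 H
  atom 24: C, bond orders sum to 1 (valence 4) → 3 H
  atom 25: C, bond orders sum to 4 (valence 4) → 0 H
  atom 26: F (halogen, monovalent) → 0 H
  atom 27: F (halogen, monovalent) → 0 H
  atom 28: F (halogen, monovalent) → 0 H
Totals → C:19, H:30, F:4, O:5.
In Hill order: C19H30F4O5.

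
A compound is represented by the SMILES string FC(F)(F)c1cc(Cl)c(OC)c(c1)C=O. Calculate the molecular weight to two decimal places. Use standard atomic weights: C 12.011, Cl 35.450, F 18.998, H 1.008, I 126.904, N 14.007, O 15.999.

238.59 g/mol

First, the molecular formula is C9H6ClF3O2 (counting implicit H from valence).
  C: 9 × 12.011 = 108.099
  Cl: 1 × 35.450 = 35.450
  F: 3 × 18.998 = 56.994
  H: 6 × 1.008 = 6.048
  O: 2 × 15.999 = 31.998
Sum: 9×12.011 + 1×35.450 + 3×18.998 + 6×1.008 + 2×15.999 = 238.589 → 238.59 g/mol.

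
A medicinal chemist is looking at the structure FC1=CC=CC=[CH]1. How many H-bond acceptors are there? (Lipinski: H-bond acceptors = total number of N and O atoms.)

N atoms: 0; O atoms: 0.
Lipinski HBA = 0 + 0 = 0.

0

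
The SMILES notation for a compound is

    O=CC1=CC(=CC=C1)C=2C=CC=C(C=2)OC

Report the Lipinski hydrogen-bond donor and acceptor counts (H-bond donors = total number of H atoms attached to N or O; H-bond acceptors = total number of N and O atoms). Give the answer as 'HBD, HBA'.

Donors: find every N or O and count the H atoms it carries.
  atom 1 (O): bond orders sum to 2 → 0 H
  atom 15 (O): bond orders sum to 2 → 0 H
Lipinski HBD = 0.
Acceptors: N atoms = 0, O atoms = 2 → HBA = 2.

0, 2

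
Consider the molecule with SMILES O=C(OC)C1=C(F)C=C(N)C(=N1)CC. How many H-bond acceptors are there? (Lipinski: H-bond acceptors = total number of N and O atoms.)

N atoms: 2; O atoms: 2.
Lipinski HBA = 2 + 2 = 4.

4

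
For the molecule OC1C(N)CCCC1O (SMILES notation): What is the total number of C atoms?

6

Count every carbon token in the SMILES (each C, including those in ring-closure positions and inside branches).
Carbon count: 6.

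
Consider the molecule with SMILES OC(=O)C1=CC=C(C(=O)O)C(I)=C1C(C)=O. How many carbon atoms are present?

10

Count every carbon token in the SMILES (each C, including those in ring-closure positions and inside branches).
Carbon count: 10.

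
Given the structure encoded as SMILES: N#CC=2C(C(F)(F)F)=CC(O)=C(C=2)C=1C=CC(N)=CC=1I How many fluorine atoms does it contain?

3

Scan the SMILES for F atoms (remember two-letter symbols like Cl and Br are single atoms).
Fluorine count: 3.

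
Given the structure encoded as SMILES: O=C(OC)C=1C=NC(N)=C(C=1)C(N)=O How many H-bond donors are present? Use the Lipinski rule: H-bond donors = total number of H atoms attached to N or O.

4

Donors: find every N or O and count the H atoms it carries.
  atom 1 (O): bond orders sum to 2 → 0 H
  atom 3 (O): bond orders sum to 2 → 0 H
  atom 7 (N): bond orders sum to 3 → 0 H
  atom 9 (N): bond orders sum to 1 → 2 H
  atom 13 (N): bond orders sum to 1 → 2 H
  atom 14 (O): bond orders sum to 2 → 0 H
Lipinski HBD = 4.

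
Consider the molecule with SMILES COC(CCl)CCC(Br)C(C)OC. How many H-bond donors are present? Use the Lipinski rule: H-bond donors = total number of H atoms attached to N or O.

0

Donors: find every N or O and count the H atoms it carries.
  atom 2 (O): bond orders sum to 2 → 0 H
  atom 12 (O): bond orders sum to 2 → 0 H
Lipinski HBD = 0.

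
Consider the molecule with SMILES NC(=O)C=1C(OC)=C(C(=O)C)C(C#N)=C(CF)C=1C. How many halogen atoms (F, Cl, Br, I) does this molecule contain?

Halogen atoms appear at heavy-atom position 17 (1×F).
Other groups present: 1 amide, 1 ether, 1 ketone, 1 nitrile.
Halogen count: 1.

1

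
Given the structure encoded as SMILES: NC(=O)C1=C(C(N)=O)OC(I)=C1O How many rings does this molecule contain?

In SMILES, each pair of matching ring-closure digits denotes one ring-closing bond; the number of such bonds equals the number of independent rings.
Ring-closure bonds here: 1.

1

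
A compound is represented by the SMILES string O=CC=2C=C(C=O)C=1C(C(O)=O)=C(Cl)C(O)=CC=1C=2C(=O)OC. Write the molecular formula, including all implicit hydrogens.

C15H9ClO7

Walk through each heavy atom and fill implicit hydrogens from standard valence (C 4, N 3, O 2, S 2, halogen 1):
  atom 1: O, bond orders sum to 2 (valence 2) → 0 H
  atom 2: C, bond orders sum to 3 (valence 4) → 1 H
  atom 3: C, bond orders sum to 4 (valence 4) → 0 H
  atom 4: C, bond orders sum to 3 (valence 4) → 1 H
  atom 5: C, bond orders sum to 4 (valence 4) → 0 H
  atom 6: C, bond orders sum to 3 (valence 4) → 1 H
  atom 7: O, bond orders sum to 2 (valence 2) → 0 H
  atom 8: C, bond orders sum to 4 (valence 4) → 0 H
  atom 9: C, bond orders sum to 4 (valence 4) → 0 H
  atom 10: C, bond orders sum to 4 (valence 4) → 0 H
  atom 11: O, bond orders sum to 1 (valence 2) → 1 H
  atom 12: O, bond orders sum to 2 (valence 2) → 0 H
  atom 13: C, bond orders sum to 4 (valence 4) → 0 H
  atom 14: Cl (halogen, monovalent) → 0 H
  atom 15: C, bond orders sum to 4 (valence 4) → 0 H
  atom 16: O, bond orders sum to 1 (valence 2) → 1 H
  atom 17: C, bond orders sum to 3 (valence 4) → 1 H
  atom 18: C, bond orders sum to 4 (valence 4) → 0 H
  atom 19: C, bond orders sum to 4 (valence 4) → 0 H
  atom 20: C, bond orders sum to 4 (valence 4) → 0 H
  atom 21: O, bond orders sum to 2 (valence 2) → 0 H
  atom 22: O, bond orders sum to 2 (valence 2) → 0 H
  atom 23: C, bond orders sum to 1 (valence 4) → 3 H
Totals → C:15, H:9, Cl:1, O:7.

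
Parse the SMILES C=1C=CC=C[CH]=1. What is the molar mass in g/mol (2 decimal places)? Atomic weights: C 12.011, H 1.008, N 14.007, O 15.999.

78.11 g/mol

First, the molecular formula is C6H6 (counting implicit H from valence).
  C: 6 × 12.011 = 72.066
  H: 6 × 1.008 = 6.048
Sum: 6×12.011 + 6×1.008 = 78.114 → 78.11 g/mol.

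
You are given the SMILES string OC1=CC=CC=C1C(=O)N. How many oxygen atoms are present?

2

Scan the SMILES for O atoms (remember two-letter symbols like Cl and Br are single atoms).
Oxygen count: 2.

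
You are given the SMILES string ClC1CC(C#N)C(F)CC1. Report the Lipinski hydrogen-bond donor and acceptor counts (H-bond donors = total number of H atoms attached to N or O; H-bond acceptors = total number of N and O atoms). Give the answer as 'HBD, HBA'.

Donors: find every N or O and count the H atoms it carries.
  atom 6 (N): bond orders sum to 3 → 0 H
Lipinski HBD = 0.
Acceptors: N atoms = 1, O atoms = 0 → HBA = 1.

0, 1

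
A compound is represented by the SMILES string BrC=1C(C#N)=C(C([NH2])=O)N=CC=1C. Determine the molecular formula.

C8H6BrN3O

Walk through each heavy atom and fill implicit hydrogens from standard valence (C 4, N 3, O 2, S 2, halogen 1):
  atom 1: Br (halogen, monovalent) → 0 H
  atom 2: C, bond orders sum to 4 (valence 4) → 0 H
  atom 3: C, bond orders sum to 4 (valence 4) → 0 H
  atom 4: C, bond orders sum to 4 (valence 4) → 0 H
  atom 5: N, bond orders sum to 3 (valence 3) → 0 H
  atom 6: C, bond orders sum to 4 (valence 4) → 0 H
  atom 7: C, bond orders sum to 4 (valence 4) → 0 H
  atom 8: N with explicit H count 2
  atom 9: O, bond orders sum to 2 (valence 2) → 0 H
  atom 10: N, bond orders sum to 3 (valence 3) → 0 H
  atom 11: C, bond orders sum to 3 (valence 4) → 1 H
  atom 12: C, bond orders sum to 4 (valence 4) → 0 H
  atom 13: C, bond orders sum to 1 (valence 4) → 3 H
Totals → C:8, H:6, Br:1, N:3, O:1.
In Hill order: C8H6BrN3O.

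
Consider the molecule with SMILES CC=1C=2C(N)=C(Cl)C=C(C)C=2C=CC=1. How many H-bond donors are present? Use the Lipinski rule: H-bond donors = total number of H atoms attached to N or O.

Donors: find every N or O and count the H atoms it carries.
  atom 5 (N): bond orders sum to 1 → 2 H
Lipinski HBD = 2.

2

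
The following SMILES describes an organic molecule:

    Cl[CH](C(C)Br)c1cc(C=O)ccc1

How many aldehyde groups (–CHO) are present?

The aldehyde motif appears at heavy-atom position 9 in the SMILES.
Aldehyde count: 1.

1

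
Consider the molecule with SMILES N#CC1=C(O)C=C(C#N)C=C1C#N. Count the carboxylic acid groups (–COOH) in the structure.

Scan the SMILES for the carboxylic acid motif — none present.
Groups that are present: 1 hydroxyl, 3 nitrile.

0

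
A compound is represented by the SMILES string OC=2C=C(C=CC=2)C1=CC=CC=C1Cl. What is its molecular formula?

Walk through each heavy atom and fill implicit hydrogens from standard valence (C 4, N 3, O 2, S 2, halogen 1):
  atom 1: O, bond orders sum to 1 (valence 2) → 1 H
  atom 2: C, bond orders sum to 4 (valence 4) → 0 H
  atom 3: C, bond orders sum to 3 (valence 4) → 1 H
  atom 4: C, bond orders sum to 4 (valence 4) → 0 H
  atom 5: C, bond orders sum to 3 (valence 4) → 1 H
  atom 6: C, bond orders sum to 3 (valence 4) → 1 H
  atom 7: C, bond orders sum to 3 (valence 4) → 1 H
  atom 8: C, bond orders sum to 4 (valence 4) → 0 H
  atom 9: C, bond orders sum to 3 (valence 4) → 1 H
  atom 10: C, bond orders sum to 3 (valence 4) → 1 H
  atom 11: C, bond orders sum to 3 (valence 4) → 1 H
  atom 12: C, bond orders sum to 3 (valence 4) → 1 H
  atom 13: C, bond orders sum to 4 (valence 4) → 0 H
  atom 14: Cl (halogen, monovalent) → 0 H
Totals → C:12, H:9, Cl:1, O:1.

C12H9ClO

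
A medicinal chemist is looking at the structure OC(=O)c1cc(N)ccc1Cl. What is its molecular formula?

C7H6ClNO2

Walk through each heavy atom and fill implicit hydrogens from standard valence (C 4, N 3, O 2, S 2, halogen 1); for lowercase aromatic atoms, an aromatic c carries 1 H when it has two neighbours and 0 H with three, and aromatic n carries 0 H:
  atom 1: O, bond orders sum to 1 (valence 2) → 1 H
  atom 2: C, bond orders sum to 4 (valence 4) → 0 H
  atom 3: O, bond orders sum to 2 (valence 2) → 0 H
  atom 4: aromatic c, 3 neighbours → 0 H
  atom 5: aromatic c, 2 neighbours → 1 H
  atom 6: aromatic c, 3 neighbours → 0 H
  atom 7: N, bond orders sum to 1 (valence 3) → 2 H
  atom 8: aromatic c, 2 neighbours → 1 H
  atom 9: aromatic c, 2 neighbours → 1 H
  atom 10: aromatic c, 3 neighbours → 0 H
  atom 11: Cl (halogen, monovalent) → 0 H
Totals → C:7, H:6, Cl:1, N:1, O:2.
In Hill order: C7H6ClNO2.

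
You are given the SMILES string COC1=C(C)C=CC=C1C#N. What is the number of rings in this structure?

In SMILES, each pair of matching ring-closure digits denotes one ring-closing bond; the number of such bonds equals the number of independent rings.
Ring-closure bonds here: 1.

1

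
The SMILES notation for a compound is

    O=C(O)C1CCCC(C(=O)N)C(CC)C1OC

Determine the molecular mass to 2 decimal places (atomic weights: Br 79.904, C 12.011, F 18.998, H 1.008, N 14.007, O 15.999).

First, the molecular formula is C12H21NO4 (counting implicit H from valence).
  C: 12 × 12.011 = 144.132
  H: 21 × 1.008 = 21.168
  N: 1 × 14.007 = 14.007
  O: 4 × 15.999 = 63.996
Sum: 12×12.011 + 21×1.008 + 1×14.007 + 4×15.999 = 243.303 → 243.30 g/mol.

243.30 g/mol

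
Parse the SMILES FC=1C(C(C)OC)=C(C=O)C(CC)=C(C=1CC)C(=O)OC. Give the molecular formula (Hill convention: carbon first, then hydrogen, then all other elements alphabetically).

C16H21FO4

Walk through each heavy atom and fill implicit hydrogens from standard valence (C 4, N 3, O 2, S 2, halogen 1):
  atom 1: F (halogen, monovalent) → 0 H
  atom 2: C, bond orders sum to 4 (valence 4) → 0 H
  atom 3: C, bond orders sum to 4 (valence 4) → 0 H
  atom 4: C, bond orders sum to 3 (valence 4) → 1 H
  atom 5: C, bond orders sum to 1 (valence 4) → 3 H
  atom 6: O, bond orders sum to 2 (valence 2) → 0 H
  atom 7: C, bond orders sum to 1 (valence 4) → 3 H
  atom 8: C, bond orders sum to 4 (valence 4) → 0 H
  atom 9: C, bond orders sum to 3 (valence 4) → 1 H
  atom 10: O, bond orders sum to 2 (valence 2) → 0 H
  atom 11: C, bond orders sum to 4 (valence 4) → 0 H
  atom 12: C, bond orders sum to 2 (valence 4) → 2 H
  atom 13: C, bond orders sum to 1 (valence 4) → 3 H
  atom 14: C, bond orders sum to 4 (valence 4) → 0 H
  atom 15: C, bond orders sum to 4 (valence 4) → 0 H
  atom 16: C, bond orders sum to 2 (valence 4) → 2 H
  atom 17: C, bond orders sum to 1 (valence 4) → 3 H
  atom 18: C, bond orders sum to 4 (valence 4) → 0 H
  atom 19: O, bond orders sum to 2 (valence 2) → 0 H
  atom 20: O, bond orders sum to 2 (valence 2) → 0 H
  atom 21: C, bond orders sum to 1 (valence 4) → 3 H
Totals → C:16, H:21, F:1, O:4.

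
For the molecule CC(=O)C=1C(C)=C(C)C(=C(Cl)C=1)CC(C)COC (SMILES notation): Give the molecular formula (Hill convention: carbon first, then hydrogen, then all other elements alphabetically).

Walk through each heavy atom and fill implicit hydrogens from standard valence (C 4, N 3, O 2, S 2, halogen 1):
  atom 1: C, bond orders sum to 1 (valence 4) → 3 H
  atom 2: C, bond orders sum to 4 (valence 4) → 0 H
  atom 3: O, bond orders sum to 2 (valence 2) → 0 H
  atom 4: C, bond orders sum to 4 (valence 4) → 0 H
  atom 5: C, bond orders sum to 4 (valence 4) → 0 H
  atom 6: C, bond orders sum to 1 (valence 4) → 3 H
  atom 7: C, bond orders sum to 4 (valence 4) → 0 H
  atom 8: C, bond orders sum to 1 (valence 4) → 3 H
  atom 9: C, bond orders sum to 4 (valence 4) → 0 H
  atom 10: C, bond orders sum to 4 (valence 4) → 0 H
  atom 11: Cl (halogen, monovalent) → 0 H
  atom 12: C, bond orders sum to 3 (valence 4) → 1 H
  atom 13: C, bond orders sum to 2 (valence 4) → 2 H
  atom 14: C, bond orders sum to 3 (valence 4) → 1 H
  atom 15: C, bond orders sum to 1 (valence 4) → 3 H
  atom 16: C, bond orders sum to 2 (valence 4) → 2 H
  atom 17: O, bond orders sum to 2 (valence 2) → 0 H
  atom 18: C, bond orders sum to 1 (valence 4) → 3 H
Totals → C:15, H:21, Cl:1, O:2.
In Hill order: C15H21ClO2.

C15H21ClO2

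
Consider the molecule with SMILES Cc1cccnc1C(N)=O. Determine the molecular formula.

C7H8N2O

Walk through each heavy atom and fill implicit hydrogens from standard valence (C 4, N 3, O 2, S 2, halogen 1); for lowercase aromatic atoms, an aromatic c carries 1 H when it has two neighbours and 0 H with three, and aromatic n carries 0 H:
  atom 1: C, bond orders sum to 1 (valence 4) → 3 H
  atom 2: aromatic c, 3 neighbours → 0 H
  atom 3: aromatic c, 2 neighbours → 1 H
  atom 4: aromatic c, 2 neighbours → 1 H
  atom 5: aromatic c, 2 neighbours → 1 H
  atom 6: aromatic n, 2 neighbours → 0 H
  atom 7: aromatic c, 3 neighbours → 0 H
  atom 8: C, bond orders sum to 4 (valence 4) → 0 H
  atom 9: N, bond orders sum to 1 (valence 3) → 2 H
  atom 10: O, bond orders sum to 2 (valence 2) → 0 H
Totals → C:7, H:8, N:2, O:1.
In Hill order: C7H8N2O.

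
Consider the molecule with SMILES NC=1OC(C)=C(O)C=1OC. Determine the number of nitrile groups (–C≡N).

0

Scan the SMILES for the nitrile motif — none present.
Groups that are present: 1 ether, 1 hydroxyl, 1 primary amine.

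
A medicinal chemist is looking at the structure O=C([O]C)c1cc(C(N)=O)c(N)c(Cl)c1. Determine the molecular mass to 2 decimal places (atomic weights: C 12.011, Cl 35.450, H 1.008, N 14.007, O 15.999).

First, the molecular formula is C9H9ClN2O3 (counting implicit H from valence).
  C: 9 × 12.011 = 108.099
  Cl: 1 × 35.450 = 35.450
  H: 9 × 1.008 = 9.072
  N: 2 × 14.007 = 28.014
  O: 3 × 15.999 = 47.997
Sum: 9×12.011 + 1×35.450 + 9×1.008 + 2×14.007 + 3×15.999 = 228.632 → 228.63 g/mol.

228.63 g/mol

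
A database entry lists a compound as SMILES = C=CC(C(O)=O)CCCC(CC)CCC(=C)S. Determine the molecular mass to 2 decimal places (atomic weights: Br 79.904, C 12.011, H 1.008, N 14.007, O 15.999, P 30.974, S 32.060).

First, the molecular formula is C14H24O2S (counting implicit H from valence).
  C: 14 × 12.011 = 168.154
  H: 24 × 1.008 = 24.192
  O: 2 × 15.999 = 31.998
  S: 1 × 32.060 = 32.060
Sum: 14×12.011 + 24×1.008 + 2×15.999 + 1×32.060 = 256.404 → 256.40 g/mol.

256.40 g/mol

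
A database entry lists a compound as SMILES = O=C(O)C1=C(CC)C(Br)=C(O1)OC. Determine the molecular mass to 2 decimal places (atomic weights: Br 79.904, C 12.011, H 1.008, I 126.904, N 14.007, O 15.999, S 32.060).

First, the molecular formula is C8H9BrO4 (counting implicit H from valence).
  Br: 1 × 79.904 = 79.904
  C: 8 × 12.011 = 96.088
  H: 9 × 1.008 = 9.072
  O: 4 × 15.999 = 63.996
Sum: 1×79.904 + 8×12.011 + 9×1.008 + 4×15.999 = 249.060 → 249.06 g/mol.

249.06 g/mol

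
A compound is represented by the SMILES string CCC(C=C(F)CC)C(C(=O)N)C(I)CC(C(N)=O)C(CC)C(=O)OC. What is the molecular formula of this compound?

Walk through each heavy atom and fill implicit hydrogens from standard valence (C 4, N 3, O 2, S 2, halogen 1):
  atom 1: C, bond orders sum to 1 (valence 4) → 3 H
  atom 2: C, bond orders sum to 2 (valence 4) → 2 H
  atom 3: C, bond orders sum to 3 (valence 4) → 1 H
  atom 4: C, bond orders sum to 3 (valence 4) → 1 H
  atom 5: C, bond orders sum to 4 (valence 4) → 0 H
  atom 6: F (halogen, monovalent) → 0 H
  atom 7: C, bond orders sum to 2 (valence 4) → 2 H
  atom 8: C, bond orders sum to 1 (valence 4) → 3 H
  atom 9: C, bond orders sum to 3 (valence 4) → 1 H
  atom 10: C, bond orders sum to 4 (valence 4) → 0 H
  atom 11: O, bond orders sum to 2 (valence 2) → 0 H
  atom 12: N, bond orders sum to 1 (valence 3) → 2 H
  atom 13: C, bond orders sum to 3 (valence 4) → 1 H
  atom 14: I (halogen, monovalent) → 0 H
  atom 15: C, bond orders sum to 2 (valence 4) → 2 H
  atom 16: C, bond orders sum to 3 (valence 4) → 1 H
  atom 17: C, bond orders sum to 4 (valence 4) → 0 H
  atom 18: N, bond orders sum to 1 (valence 3) → 2 H
  atom 19: O, bond orders sum to 2 (valence 2) → 0 H
  atom 20: C, bond orders sum to 3 (valence 4) → 1 H
  atom 21: C, bond orders sum to 2 (valence 4) → 2 H
  atom 22: C, bond orders sum to 1 (valence 4) → 3 H
  atom 23: C, bond orders sum to 4 (valence 4) → 0 H
  atom 24: O, bond orders sum to 2 (valence 2) → 0 H
  atom 25: O, bond orders sum to 2 (valence 2) → 0 H
  atom 26: C, bond orders sum to 1 (valence 4) → 3 H
Totals → C:18, H:30, F:1, I:1, N:2, O:4.

C18H30FIN2O4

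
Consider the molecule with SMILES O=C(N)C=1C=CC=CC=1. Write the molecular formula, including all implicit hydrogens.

Walk through each heavy atom and fill implicit hydrogens from standard valence (C 4, N 3, O 2, S 2, halogen 1):
  atom 1: O, bond orders sum to 2 (valence 2) → 0 H
  atom 2: C, bond orders sum to 4 (valence 4) → 0 H
  atom 3: N, bond orders sum to 1 (valence 3) → 2 H
  atom 4: C, bond orders sum to 4 (valence 4) → 0 H
  atom 5: C, bond orders sum to 3 (valence 4) → 1 H
  atom 6: C, bond orders sum to 3 (valence 4) → 1 H
  atom 7: C, bond orders sum to 3 (valence 4) → 1 H
  atom 8: C, bond orders sum to 3 (valence 4) → 1 H
  atom 9: C, bond orders sum to 3 (valence 4) → 1 H
Totals → C:7, H:7, N:1, O:1.

C7H7NO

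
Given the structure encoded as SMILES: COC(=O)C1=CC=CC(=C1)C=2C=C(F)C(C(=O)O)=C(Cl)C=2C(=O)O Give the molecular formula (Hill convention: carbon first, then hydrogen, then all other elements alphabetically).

C16H10ClFO6

Walk through each heavy atom and fill implicit hydrogens from standard valence (C 4, N 3, O 2, S 2, halogen 1):
  atom 1: C, bond orders sum to 1 (valence 4) → 3 H
  atom 2: O, bond orders sum to 2 (valence 2) → 0 H
  atom 3: C, bond orders sum to 4 (valence 4) → 0 H
  atom 4: O, bond orders sum to 2 (valence 2) → 0 H
  atom 5: C, bond orders sum to 4 (valence 4) → 0 H
  atom 6: C, bond orders sum to 3 (valence 4) → 1 H
  atom 7: C, bond orders sum to 3 (valence 4) → 1 H
  atom 8: C, bond orders sum to 3 (valence 4) → 1 H
  atom 9: C, bond orders sum to 4 (valence 4) → 0 H
  atom 10: C, bond orders sum to 3 (valence 4) → 1 H
  atom 11: C, bond orders sum to 4 (valence 4) → 0 H
  atom 12: C, bond orders sum to 3 (valence 4) → 1 H
  atom 13: C, bond orders sum to 4 (valence 4) → 0 H
  atom 14: F (halogen, monovalent) → 0 H
  atom 15: C, bond orders sum to 4 (valence 4) → 0 H
  atom 16: C, bond orders sum to 4 (valence 4) → 0 H
  atom 17: O, bond orders sum to 2 (valence 2) → 0 H
  atom 18: O, bond orders sum to 1 (valence 2) → 1 H
  atom 19: C, bond orders sum to 4 (valence 4) → 0 H
  atom 20: Cl (halogen, monovalent) → 0 H
  atom 21: C, bond orders sum to 4 (valence 4) → 0 H
  atom 22: C, bond orders sum to 4 (valence 4) → 0 H
  atom 23: O, bond orders sum to 2 (valence 2) → 0 H
  atom 24: O, bond orders sum to 1 (valence 2) → 1 H
Totals → C:16, H:10, Cl:1, F:1, O:6.
In Hill order: C16H10ClFO6.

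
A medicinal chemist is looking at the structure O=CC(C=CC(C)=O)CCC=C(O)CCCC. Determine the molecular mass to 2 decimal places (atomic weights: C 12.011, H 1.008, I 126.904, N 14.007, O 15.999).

238.33 g/mol

First, the molecular formula is C14H22O3 (counting implicit H from valence).
  C: 14 × 12.011 = 168.154
  H: 22 × 1.008 = 22.176
  O: 3 × 15.999 = 47.997
Sum: 14×12.011 + 22×1.008 + 3×15.999 = 238.327 → 238.33 g/mol.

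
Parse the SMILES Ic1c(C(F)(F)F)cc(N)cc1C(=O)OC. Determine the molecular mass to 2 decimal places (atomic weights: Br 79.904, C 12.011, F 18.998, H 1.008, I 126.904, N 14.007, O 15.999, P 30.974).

First, the molecular formula is C9H7F3INO2 (counting implicit H from valence).
  C: 9 × 12.011 = 108.099
  F: 3 × 18.998 = 56.994
  H: 7 × 1.008 = 7.056
  I: 1 × 126.904 = 126.904
  N: 1 × 14.007 = 14.007
  O: 2 × 15.999 = 31.998
Sum: 9×12.011 + 3×18.998 + 7×1.008 + 1×126.904 + 1×14.007 + 2×15.999 = 345.058 → 345.06 g/mol.

345.06 g/mol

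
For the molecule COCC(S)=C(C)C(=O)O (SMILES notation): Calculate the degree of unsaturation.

Molecular formula: C6H10O3S.
DoU = (2C + 2 + N − H − X) / 2, where X is the halogen count and O/S are ignored.
    = (2·6 + 2 + 0 − 10 − 0) / 2 = 4 / 2 = 2.

2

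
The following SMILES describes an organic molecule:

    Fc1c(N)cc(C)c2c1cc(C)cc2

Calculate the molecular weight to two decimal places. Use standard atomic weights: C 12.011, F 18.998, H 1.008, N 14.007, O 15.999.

First, the molecular formula is C12H12FN (counting implicit H from valence).
  C: 12 × 12.011 = 144.132
  F: 1 × 18.998 = 18.998
  H: 12 × 1.008 = 12.096
  N: 1 × 14.007 = 14.007
Sum: 12×12.011 + 1×18.998 + 12×1.008 + 1×14.007 = 189.233 → 189.23 g/mol.

189.23 g/mol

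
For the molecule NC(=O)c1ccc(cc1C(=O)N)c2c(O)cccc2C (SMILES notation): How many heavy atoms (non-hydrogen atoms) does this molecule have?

Every atom symbol written in the SMILES (organic subset) is one heavy atom; implicit H are not written.
Heavy atoms by element → C:15, N:2, O:3.
Total: 20.

20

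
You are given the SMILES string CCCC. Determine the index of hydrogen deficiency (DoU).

0

Degree of unsaturation = (number of rings) + (number of π bonds).
Ring closures in the SMILES: 0.
π bonds: none → 0 DoU from unsaturation.
Total DoU = 0 + 0 = 0.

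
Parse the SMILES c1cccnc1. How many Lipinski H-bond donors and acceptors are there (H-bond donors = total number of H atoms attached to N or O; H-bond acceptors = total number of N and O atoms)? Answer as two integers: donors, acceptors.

0, 1

Donors: find every N or O and count the H atoms it carries.
  atom 5 (N): bond orders sum to 3 → 0 H
Lipinski HBD = 0.
Acceptors: N atoms = 1, O atoms = 0 → HBA = 1.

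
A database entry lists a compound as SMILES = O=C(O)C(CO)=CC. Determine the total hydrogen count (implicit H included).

8

Walk through each heavy atom and fill implicit hydrogens from standard valence (C 4, N 3, O 2, S 2, halogen 1):
  atom 1: O, bond orders sum to 2 (valence 2) → 0 H
  atom 2: C, bond orders sum to 4 (valence 4) → 0 H
  atom 3: O, bond orders sum to 1 (valence 2) → 1 H
  atom 4: C, bond orders sum to 4 (valence 4) → 0 H
  atom 5: C, bond orders sum to 2 (valence 4) → 2 H
  atom 6: O, bond orders sum to 1 (valence 2) → 1 H
  atom 7: C, bond orders sum to 3 (valence 4) → 1 H
  atom 8: C, bond orders sum to 1 (valence 4) → 3 H
Total hydrogens: 8.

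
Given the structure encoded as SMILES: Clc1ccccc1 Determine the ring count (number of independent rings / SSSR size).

In SMILES, each pair of matching ring-closure digits denotes one ring-closing bond; the number of such bonds equals the number of independent rings.
Ring-closure bonds here: 1.

1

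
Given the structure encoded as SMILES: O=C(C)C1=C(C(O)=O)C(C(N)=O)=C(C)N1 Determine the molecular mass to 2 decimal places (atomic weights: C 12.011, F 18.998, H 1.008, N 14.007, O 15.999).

210.19 g/mol

First, the molecular formula is C9H10N2O4 (counting implicit H from valence).
  C: 9 × 12.011 = 108.099
  H: 10 × 1.008 = 10.080
  N: 2 × 14.007 = 28.014
  O: 4 × 15.999 = 63.996
Sum: 9×12.011 + 10×1.008 + 2×14.007 + 4×15.999 = 210.189 → 210.19 g/mol.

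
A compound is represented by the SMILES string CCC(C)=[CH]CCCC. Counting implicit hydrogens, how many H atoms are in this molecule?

18

Walk through each heavy atom and fill implicit hydrogens from standard valence (C 4, N 3, O 2, S 2, halogen 1):
  atom 1: C, bond orders sum to 1 (valence 4) → 3 H
  atom 2: C, bond orders sum to 2 (valence 4) → 2 H
  atom 3: C, bond orders sum to 4 (valence 4) → 0 H
  atom 4: C, bond orders sum to 1 (valence 4) → 3 H
  atom 5: C with explicit H count 1
  atom 6: C, bond orders sum to 2 (valence 4) → 2 H
  atom 7: C, bond orders sum to 2 (valence 4) → 2 H
  atom 8: C, bond orders sum to 2 (valence 4) → 2 H
  atom 9: C, bond orders sum to 1 (valence 4) → 3 H
Total hydrogens: 18.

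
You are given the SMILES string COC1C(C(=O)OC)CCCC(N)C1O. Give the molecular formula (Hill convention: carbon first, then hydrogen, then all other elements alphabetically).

C10H19NO4

Walk through each heavy atom and fill implicit hydrogens from standard valence (C 4, N 3, O 2, S 2, halogen 1):
  atom 1: C, bond orders sum to 1 (valence 4) → 3 H
  atom 2: O, bond orders sum to 2 (valence 2) → 0 H
  atom 3: C, bond orders sum to 3 (valence 4) → 1 H
  atom 4: C, bond orders sum to 3 (valence 4) → 1 H
  atom 5: C, bond orders sum to 4 (valence 4) → 0 H
  atom 6: O, bond orders sum to 2 (valence 2) → 0 H
  atom 7: O, bond orders sum to 2 (valence 2) → 0 H
  atom 8: C, bond orders sum to 1 (valence 4) → 3 H
  atom 9: C, bond orders sum to 2 (valence 4) → 2 H
  atom 10: C, bond orders sum to 2 (valence 4) → 2 H
  atom 11: C, bond orders sum to 2 (valence 4) → 2 H
  atom 12: C, bond orders sum to 3 (valence 4) → 1 H
  atom 13: N, bond orders sum to 1 (valence 3) → 2 H
  atom 14: C, bond orders sum to 3 (valence 4) → 1 H
  atom 15: O, bond orders sum to 1 (valence 2) → 1 H
Totals → C:10, H:19, N:1, O:4.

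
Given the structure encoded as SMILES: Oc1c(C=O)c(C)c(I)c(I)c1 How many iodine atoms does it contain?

Scan the SMILES for I atoms (remember two-letter symbols like Cl and Br are single atoms).
Iodine count: 2.

2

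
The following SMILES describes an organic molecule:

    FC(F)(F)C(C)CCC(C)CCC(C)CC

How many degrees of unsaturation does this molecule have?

Molecular formula: C13H25F3.
DoU = (2C + 2 + N − H − X) / 2, where X is the halogen count and O/S are ignored.
    = (2·13 + 2 + 0 − 25 − 3) / 2 = 0 / 2 = 0.

0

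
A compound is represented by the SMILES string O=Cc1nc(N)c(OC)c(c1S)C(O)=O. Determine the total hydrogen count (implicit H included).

8

Walk through each heavy atom and fill implicit hydrogens from standard valence (C 4, N 3, O 2, S 2, halogen 1); for lowercase aromatic atoms, an aromatic c carries 1 H when it has two neighbours and 0 H with three, and aromatic n carries 0 H:
  atom 1: O, bond orders sum to 2 (valence 2) → 0 H
  atom 2: C, bond orders sum to 3 (valence 4) → 1 H
  atom 3: aromatic c, 3 neighbours → 0 H
  atom 4: aromatic n, 2 neighbours → 0 H
  atom 5: aromatic c, 3 neighbours → 0 H
  atom 6: N, bond orders sum to 1 (valence 3) → 2 H
  atom 7: aromatic c, 3 neighbours → 0 H
  atom 8: O, bond orders sum to 2 (valence 2) → 0 H
  atom 9: C, bond orders sum to 1 (valence 4) → 3 H
  atom 10: aromatic c, 3 neighbours → 0 H
  atom 11: aromatic c, 3 neighbours → 0 H
  atom 12: S, bond orders sum to 1 (valence 2) → 1 H
  atom 13: C, bond orders sum to 4 (valence 4) → 0 H
  atom 14: O, bond orders sum to 1 (valence 2) → 1 H
  atom 15: O, bond orders sum to 2 (valence 2) → 0 H
Total hydrogens: 8.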